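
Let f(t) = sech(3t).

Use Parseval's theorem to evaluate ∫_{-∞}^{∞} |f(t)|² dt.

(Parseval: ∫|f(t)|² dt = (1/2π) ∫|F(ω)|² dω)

∫|f(t)|² dt = \frac{2}{3}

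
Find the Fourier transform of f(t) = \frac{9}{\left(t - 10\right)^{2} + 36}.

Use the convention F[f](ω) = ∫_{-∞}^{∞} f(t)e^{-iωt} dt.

F(ω) = \frac{3 \pi e^{- 10 i \omega - 6 \left|{\omega}\right|}}{2}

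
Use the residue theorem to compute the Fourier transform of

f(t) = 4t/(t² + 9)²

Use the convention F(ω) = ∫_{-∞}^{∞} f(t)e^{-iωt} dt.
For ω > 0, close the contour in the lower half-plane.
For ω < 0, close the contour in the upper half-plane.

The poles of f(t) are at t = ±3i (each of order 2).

Let g(z) = f(z)e^{-iωz}; for large |z| the factor e^{-iωz} decays in the lower half-plane when ω > 0 and in the upper half-plane when ω < 0.

Case ω > 0 (lower half-plane, clockwise contour ⇒ F(ω) = -2πi·ΣRes):
  Res_{z = - 3 i} g(z) = \frac{\omega e^{- 3 \omega}}{3} (pole of order 2)
  F(ω) = -2πi·ΣRes = - \frac{2 i \pi \omega e^{- 3 \omega}}{3}

Case ω < 0 (upper half-plane, counterclockwise contour ⇒ F(ω) = +2πi·ΣRes):
  Res_{z = 3 i} g(z) = - \frac{\omega e^{3 \omega}}{3} (pole of order 2)
  F(ω) = 2πi·ΣRes = - \frac{2 i \pi \omega e^{3 \omega}}{3}

Both cases combine into a single formula in |ω|:

F(ω) = - \frac{2 i \pi \omega e^{- 3 \left|{\omega}\right|}}{3}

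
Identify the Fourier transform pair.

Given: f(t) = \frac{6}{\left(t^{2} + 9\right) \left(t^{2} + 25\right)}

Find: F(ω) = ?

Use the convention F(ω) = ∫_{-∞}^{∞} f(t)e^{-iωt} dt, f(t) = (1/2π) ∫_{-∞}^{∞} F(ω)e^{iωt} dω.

F(ω) = \frac{\pi \left(5 e^{2 \left|{\omega}\right|} - 3\right) e^{- 5 \left|{\omega}\right|}}{40}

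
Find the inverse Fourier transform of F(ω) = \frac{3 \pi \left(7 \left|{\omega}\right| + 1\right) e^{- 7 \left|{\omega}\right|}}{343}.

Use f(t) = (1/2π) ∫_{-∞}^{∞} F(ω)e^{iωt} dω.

f(t) = \frac{6}{\left(t^{2} + 49\right)^{2}}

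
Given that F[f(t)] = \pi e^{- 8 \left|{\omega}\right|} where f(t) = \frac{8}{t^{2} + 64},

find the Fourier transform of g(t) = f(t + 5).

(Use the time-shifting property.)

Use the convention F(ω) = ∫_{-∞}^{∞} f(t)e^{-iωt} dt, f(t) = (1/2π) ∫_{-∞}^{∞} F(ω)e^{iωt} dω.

F[g](ω) = \pi e^{5 i \omega - 8 \left|{\omega}\right|}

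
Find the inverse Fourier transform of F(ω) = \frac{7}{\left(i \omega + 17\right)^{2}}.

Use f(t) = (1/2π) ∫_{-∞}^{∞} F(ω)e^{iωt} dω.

f(t) = 7 t e^{- 17 t} u\left(t\right)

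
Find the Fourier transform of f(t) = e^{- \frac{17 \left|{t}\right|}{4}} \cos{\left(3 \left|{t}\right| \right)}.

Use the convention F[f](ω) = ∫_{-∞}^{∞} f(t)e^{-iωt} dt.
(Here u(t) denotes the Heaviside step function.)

F(ω) = \frac{136 \left(16 \omega^{2} + 433\right)}{256 \omega^{4} + 4640 \omega^{2} + 187489}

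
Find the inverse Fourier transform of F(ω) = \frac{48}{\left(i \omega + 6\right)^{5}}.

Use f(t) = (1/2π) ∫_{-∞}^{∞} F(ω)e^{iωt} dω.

f(t) = 2 t^{4} e^{- 6 t} u\left(t\right)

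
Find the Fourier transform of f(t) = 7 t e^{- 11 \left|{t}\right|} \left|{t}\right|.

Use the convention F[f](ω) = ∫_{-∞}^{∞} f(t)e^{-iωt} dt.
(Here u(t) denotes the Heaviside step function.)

F(ω) = \frac{28 i \omega \left(\omega^{2} - 363\right)}{\left(\omega^{2} + 121\right)^{3}}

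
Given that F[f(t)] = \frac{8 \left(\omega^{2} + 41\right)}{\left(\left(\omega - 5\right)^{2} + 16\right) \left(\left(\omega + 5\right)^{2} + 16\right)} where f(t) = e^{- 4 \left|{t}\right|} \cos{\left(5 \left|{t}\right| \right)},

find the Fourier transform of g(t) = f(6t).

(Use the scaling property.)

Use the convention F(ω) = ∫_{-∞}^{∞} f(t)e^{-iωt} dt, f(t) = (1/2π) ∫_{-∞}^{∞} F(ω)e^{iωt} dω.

F[g](ω) = \frac{48 \left(\omega^{2} + 1476\right)}{\omega^{4} - 648 \omega^{2} + 2178576}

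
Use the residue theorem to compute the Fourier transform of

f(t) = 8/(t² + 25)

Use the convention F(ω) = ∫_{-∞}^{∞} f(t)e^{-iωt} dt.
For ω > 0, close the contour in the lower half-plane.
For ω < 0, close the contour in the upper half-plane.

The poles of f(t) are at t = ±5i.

Let g(z) = f(z)e^{-iωz}; for large |z| the factor e^{-iωz} decays in the lower half-plane when ω > 0 and in the upper half-plane when ω < 0.

Case ω > 0 (lower half-plane, clockwise contour ⇒ F(ω) = -2πi·ΣRes):
  Res_{z = - 5 i} g(z) = \frac{4 i e^{- 5 \omega}}{5}
  F(ω) = -2πi·ΣRes = \frac{8 \pi e^{- 5 \omega}}{5}

Case ω < 0 (upper half-plane, counterclockwise contour ⇒ F(ω) = +2πi·ΣRes):
  Res_{z = 5 i} g(z) = - \frac{4 i e^{5 \omega}}{5}
  F(ω) = 2πi·ΣRes = \frac{8 \pi e^{5 \omega}}{5}

Both cases combine into a single formula in |ω|:

F(ω) = \frac{8 \pi e^{- 5 \left|{\omega}\right|}}{5}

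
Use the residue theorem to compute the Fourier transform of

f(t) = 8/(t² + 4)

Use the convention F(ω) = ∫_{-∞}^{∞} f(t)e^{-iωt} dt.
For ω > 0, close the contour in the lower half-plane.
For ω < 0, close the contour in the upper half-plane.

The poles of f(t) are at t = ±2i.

Let g(z) = f(z)e^{-iωz}; for large |z| the factor e^{-iωz} decays in the lower half-plane when ω > 0 and in the upper half-plane when ω < 0.

Case ω > 0 (lower half-plane, clockwise contour ⇒ F(ω) = -2πi·ΣRes):
  Res_{z = - 2 i} g(z) = 2 i e^{- 2 \omega}
  F(ω) = -2πi·ΣRes = 4 \pi e^{- 2 \omega}

Case ω < 0 (upper half-plane, counterclockwise contour ⇒ F(ω) = +2πi·ΣRes):
  Res_{z = 2 i} g(z) = - 2 i e^{2 \omega}
  F(ω) = 2πi·ΣRes = 4 \pi e^{2 \omega}

Both cases combine into a single formula in |ω|:

F(ω) = 4 \pi e^{- 2 \left|{\omega}\right|}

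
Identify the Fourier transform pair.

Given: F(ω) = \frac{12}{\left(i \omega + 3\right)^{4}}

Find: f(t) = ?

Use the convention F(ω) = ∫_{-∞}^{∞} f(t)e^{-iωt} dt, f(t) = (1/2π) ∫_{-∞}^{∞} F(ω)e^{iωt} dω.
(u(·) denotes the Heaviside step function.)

f(t) = 2 t^{3} e^{- 3 t} u\left(t\right)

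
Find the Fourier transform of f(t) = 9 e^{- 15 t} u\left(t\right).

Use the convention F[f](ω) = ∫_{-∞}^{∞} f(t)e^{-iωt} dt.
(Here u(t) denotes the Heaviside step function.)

F(ω) = \frac{9}{i \omega + 15}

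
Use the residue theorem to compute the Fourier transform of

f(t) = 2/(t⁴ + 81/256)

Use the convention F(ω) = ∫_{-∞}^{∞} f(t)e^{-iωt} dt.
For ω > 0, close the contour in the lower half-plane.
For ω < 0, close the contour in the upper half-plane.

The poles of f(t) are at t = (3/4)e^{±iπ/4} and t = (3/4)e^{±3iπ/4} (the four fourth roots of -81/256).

Let g(z) = f(z)e^{-iωz}; for large |z| the factor e^{-iωz} decays in the lower half-plane when ω > 0 and in the upper half-plane when ω < 0.

Case ω > 0 (lower half-plane, clockwise contour ⇒ F(ω) = -2πi·ΣRes):
  Res_{z = - \frac{3 \sqrt{2}}{8} - \frac{3 \sqrt{2} i}{8}} g(z) = \frac{16 \sqrt{2} \left(1 + i\right) e^{\frac{3 \sqrt{2} \omega \left(-1 + i\right)}{8}}}{27}
  Res_{z = \frac{3 \sqrt{2}}{8} - \frac{3 \sqrt{2} i}{8}} g(z) = \frac{16 \sqrt{2} \left(-1 + i\right) e^{- \frac{3 \sqrt{2} \omega \left(1 + i\right)}{8}}}{27}
  F(ω) = -2πi·ΣRes = \frac{32 \sqrt{2} \pi \left(\left(1 - i\right) e^{\frac{3 \sqrt{2} i \omega}{4}} + 1 + i\right) e^{- \frac{3 \sqrt{2} \omega \left(1 + i\right)}{8}}}{27} = \frac{128 \pi e^{- \frac{3 \sqrt{2} \omega}{8}} \sin{\left(\frac{3 \sqrt{2} \omega}{8} + \frac{\pi}{4} \right)}}{27}

Case ω < 0 (upper half-plane, counterclockwise contour ⇒ F(ω) = +2πi·ΣRes):
  Res_{z = \frac{3 \sqrt{2}}{8} + \frac{3 \sqrt{2} i}{8}} g(z) = - \frac{16 \sqrt{2} \left(1 + i\right) e^{\frac{3 \sqrt{2} \omega \left(1 - i\right)}{8}}}{27}
  Res_{z = - \frac{3 \sqrt{2}}{8} + \frac{3 \sqrt{2} i}{8}} g(z) = \frac{16 \sqrt{2} \left(1 - i\right) e^{\frac{3 \sqrt{2} \omega \left(1 + i\right)}{8}}}{27}
  F(ω) = 2πi·ΣRes = - \frac{32 \sqrt{2} i \pi \left(\left(1 + i\right) e^{\frac{3 \sqrt{2} \omega \left(1 - i\right)}{8}} - \left(1 - i\right) e^{\frac{3 \sqrt{2} \omega \left(1 + i\right)}{8}}\right)}{27} = \frac{128 \pi e^{\frac{3 \sqrt{2} \omega}{8}} \cos{\left(\frac{3 \sqrt{2} \omega}{8} + \frac{\pi}{4} \right)}}{27}

Both cases combine into a single formula in |ω|:

F(ω) = \frac{128 \pi e^{- \frac{3 \sqrt{2} \left|{\omega}\right|}{8}} \sin{\left(\frac{3 \sqrt{2} \left|{\omega}\right|}{8} + \frac{\pi}{4} \right)}}{27}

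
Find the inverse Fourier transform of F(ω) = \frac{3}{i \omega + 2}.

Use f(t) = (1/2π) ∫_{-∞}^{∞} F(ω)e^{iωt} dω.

f(t) = 3 e^{- 2 t} u\left(t\right)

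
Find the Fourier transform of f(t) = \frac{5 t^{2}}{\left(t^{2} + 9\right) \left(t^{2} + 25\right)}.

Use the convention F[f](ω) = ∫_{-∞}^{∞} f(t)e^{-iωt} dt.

F(ω) = \frac{5 \pi \left(5 - 3 e^{2 \left|{\omega}\right|}\right) e^{- 5 \left|{\omega}\right|}}{16}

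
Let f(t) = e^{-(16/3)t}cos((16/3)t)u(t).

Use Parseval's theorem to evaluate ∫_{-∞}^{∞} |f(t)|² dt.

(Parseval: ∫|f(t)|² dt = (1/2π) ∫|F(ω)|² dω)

∫|f(t)|² dt = \frac{9}{128}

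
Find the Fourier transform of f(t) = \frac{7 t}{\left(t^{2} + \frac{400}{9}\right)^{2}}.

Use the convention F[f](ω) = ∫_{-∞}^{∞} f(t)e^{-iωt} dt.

F(ω) = - \frac{21 i \pi \omega e^{- \frac{20 \left|{\omega}\right|}{3}}}{40}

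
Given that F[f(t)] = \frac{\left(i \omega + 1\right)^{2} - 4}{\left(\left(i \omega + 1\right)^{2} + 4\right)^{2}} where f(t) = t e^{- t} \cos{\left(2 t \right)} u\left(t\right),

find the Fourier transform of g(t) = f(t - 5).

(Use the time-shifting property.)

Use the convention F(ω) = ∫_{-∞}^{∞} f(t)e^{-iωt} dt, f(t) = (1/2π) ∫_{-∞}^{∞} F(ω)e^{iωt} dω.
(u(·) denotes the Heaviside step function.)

F[g](ω) = \frac{\left(\left(i \omega + 1\right)^{2} - 4\right) e^{- 5 i \omega}}{\left(\left(i \omega + 1\right)^{2} + 4\right)^{2}}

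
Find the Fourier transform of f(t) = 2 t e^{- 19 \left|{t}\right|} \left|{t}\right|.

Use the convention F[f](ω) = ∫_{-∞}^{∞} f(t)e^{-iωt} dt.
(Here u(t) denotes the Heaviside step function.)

F(ω) = \frac{8 i \omega \left(\omega^{2} - 1083\right)}{\left(\omega^{2} + 361\right)^{3}}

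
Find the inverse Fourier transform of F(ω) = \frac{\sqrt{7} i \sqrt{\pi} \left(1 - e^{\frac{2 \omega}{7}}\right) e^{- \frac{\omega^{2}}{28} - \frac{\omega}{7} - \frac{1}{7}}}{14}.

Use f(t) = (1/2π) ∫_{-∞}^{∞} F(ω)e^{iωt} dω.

f(t) = e^{- 7 t^{2}} \sin{\left(2 t \right)}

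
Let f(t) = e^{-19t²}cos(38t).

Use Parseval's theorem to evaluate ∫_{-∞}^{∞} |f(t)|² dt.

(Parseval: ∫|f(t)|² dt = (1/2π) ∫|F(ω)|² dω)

∫|f(t)|² dt = \frac{\sqrt{38} \sqrt{\pi} \left(1 + e^{38}\right)}{76 e^{38}}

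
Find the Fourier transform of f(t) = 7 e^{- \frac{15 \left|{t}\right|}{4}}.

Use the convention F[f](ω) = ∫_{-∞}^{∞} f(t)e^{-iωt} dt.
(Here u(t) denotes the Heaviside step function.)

F(ω) = \frac{840}{16 \omega^{2} + 225}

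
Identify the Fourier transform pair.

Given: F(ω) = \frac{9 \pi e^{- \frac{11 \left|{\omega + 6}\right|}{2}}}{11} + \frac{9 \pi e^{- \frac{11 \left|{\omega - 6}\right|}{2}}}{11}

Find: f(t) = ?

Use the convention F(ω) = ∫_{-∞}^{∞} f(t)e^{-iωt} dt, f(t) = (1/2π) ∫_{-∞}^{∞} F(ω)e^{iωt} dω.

f(t) = \frac{9 \cos{\left(6 t \right)}}{t^{2} + \frac{121}{4}}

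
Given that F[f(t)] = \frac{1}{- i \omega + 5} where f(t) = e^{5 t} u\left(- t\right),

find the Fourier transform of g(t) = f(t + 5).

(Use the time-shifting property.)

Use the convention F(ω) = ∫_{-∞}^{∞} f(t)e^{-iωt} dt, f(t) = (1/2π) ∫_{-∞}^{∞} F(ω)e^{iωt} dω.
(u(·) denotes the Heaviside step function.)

F[g](ω) = - \frac{e^{5 i \omega}}{i \omega - 5}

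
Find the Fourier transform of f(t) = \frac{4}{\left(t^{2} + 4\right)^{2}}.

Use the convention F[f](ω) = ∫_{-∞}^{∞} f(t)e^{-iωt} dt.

F(ω) = \frac{\pi \left(2 \left|{\omega}\right| + 1\right) e^{- 2 \left|{\omega}\right|}}{4}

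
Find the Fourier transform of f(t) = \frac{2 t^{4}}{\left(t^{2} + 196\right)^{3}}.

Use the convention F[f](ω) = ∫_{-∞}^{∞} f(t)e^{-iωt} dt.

F(ω) = \frac{\pi \left(196 \omega^{2} - 70 \left|{\omega}\right| + 3\right) e^{- 14 \left|{\omega}\right|}}{56}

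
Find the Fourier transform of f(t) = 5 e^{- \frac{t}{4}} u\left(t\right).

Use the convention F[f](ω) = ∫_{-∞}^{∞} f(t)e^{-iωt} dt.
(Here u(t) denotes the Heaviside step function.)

F(ω) = \frac{20}{4 i \omega + 1}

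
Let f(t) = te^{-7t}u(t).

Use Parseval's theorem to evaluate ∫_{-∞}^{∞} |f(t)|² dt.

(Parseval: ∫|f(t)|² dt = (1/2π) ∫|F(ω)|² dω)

∫|f(t)|² dt = \frac{1}{1372}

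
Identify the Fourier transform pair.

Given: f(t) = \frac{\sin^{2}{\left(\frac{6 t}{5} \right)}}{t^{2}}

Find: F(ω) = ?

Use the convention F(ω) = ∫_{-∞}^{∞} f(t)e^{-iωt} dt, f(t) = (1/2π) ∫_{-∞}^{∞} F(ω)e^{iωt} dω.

F(ω) = \begin{cases} \frac{\pi \left(12 - 5 \left|{\omega}\right|\right)}{10} & \text{for}\: \omega > - \frac{12}{5} \wedge \omega < \frac{12}{5} \\0 & \text{otherwise} \end{cases}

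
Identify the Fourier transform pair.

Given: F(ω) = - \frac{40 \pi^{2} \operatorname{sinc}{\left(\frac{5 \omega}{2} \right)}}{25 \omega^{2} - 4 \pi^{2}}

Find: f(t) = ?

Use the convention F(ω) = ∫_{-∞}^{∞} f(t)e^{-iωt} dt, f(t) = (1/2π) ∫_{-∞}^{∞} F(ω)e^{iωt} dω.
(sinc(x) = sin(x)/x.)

f(t) = 4 \left(\begin{cases} \frac{\cos{\left(\frac{2 \pi t}{5} \right)}}{2} + \frac{1}{2} & \text{for}\: \left|{t}\right| < \frac{5}{2} \\0 & \text{otherwise} \end{cases}\right)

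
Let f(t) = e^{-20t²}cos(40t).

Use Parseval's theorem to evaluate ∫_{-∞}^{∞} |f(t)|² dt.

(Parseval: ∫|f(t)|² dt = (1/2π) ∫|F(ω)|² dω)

∫|f(t)|² dt = \frac{\sqrt{10} \sqrt{\pi} \left(1 + e^{40}\right)}{40 e^{40}}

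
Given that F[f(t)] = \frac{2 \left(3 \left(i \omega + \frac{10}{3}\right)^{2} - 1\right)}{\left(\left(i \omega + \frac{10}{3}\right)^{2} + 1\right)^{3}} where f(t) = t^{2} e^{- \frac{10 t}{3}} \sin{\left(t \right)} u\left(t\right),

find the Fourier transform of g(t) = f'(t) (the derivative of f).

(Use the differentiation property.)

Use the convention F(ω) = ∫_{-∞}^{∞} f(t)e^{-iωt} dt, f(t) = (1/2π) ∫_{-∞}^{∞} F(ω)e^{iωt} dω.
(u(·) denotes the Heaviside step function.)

F[g](ω) = \frac{486 i \omega \left(\left(3 i \omega + 10\right)^{2} - 3\right)}{\left(\left(3 i \omega + 10\right)^{2} + 9\right)^{3}}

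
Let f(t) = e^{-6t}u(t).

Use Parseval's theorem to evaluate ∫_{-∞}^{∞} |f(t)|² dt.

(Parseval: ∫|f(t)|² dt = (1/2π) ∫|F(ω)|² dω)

∫|f(t)|² dt = \frac{1}{12}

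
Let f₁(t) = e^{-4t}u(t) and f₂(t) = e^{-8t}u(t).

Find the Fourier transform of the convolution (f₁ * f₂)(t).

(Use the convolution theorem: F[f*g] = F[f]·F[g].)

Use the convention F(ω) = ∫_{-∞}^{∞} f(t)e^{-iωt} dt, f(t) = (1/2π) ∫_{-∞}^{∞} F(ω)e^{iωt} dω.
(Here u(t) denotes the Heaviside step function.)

F[f₁*f₂](ω) = \frac{1}{\left(i \omega + 4\right) \left(i \omega + 8\right)}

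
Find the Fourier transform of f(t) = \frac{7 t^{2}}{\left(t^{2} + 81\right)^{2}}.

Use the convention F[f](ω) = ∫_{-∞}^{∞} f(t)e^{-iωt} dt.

F(ω) = \frac{7 \pi \left(1 - 9 \left|{\omega}\right|\right) e^{- 9 \left|{\omega}\right|}}{18}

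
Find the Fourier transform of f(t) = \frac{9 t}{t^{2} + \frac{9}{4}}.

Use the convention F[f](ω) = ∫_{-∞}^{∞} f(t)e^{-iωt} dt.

F(ω) = - 9 i \pi e^{- \frac{3 \left|{\omega}\right|}{2}} \operatorname{sign}{\left(\omega \right)}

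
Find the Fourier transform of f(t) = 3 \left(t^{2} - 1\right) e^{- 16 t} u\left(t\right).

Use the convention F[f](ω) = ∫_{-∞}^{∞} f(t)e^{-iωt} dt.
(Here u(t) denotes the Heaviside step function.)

F(ω) = \frac{3 \left(2 i \omega - \left(i \omega + 16\right)^{3} + 32\right)}{\left(i \omega + 16\right)^{4}}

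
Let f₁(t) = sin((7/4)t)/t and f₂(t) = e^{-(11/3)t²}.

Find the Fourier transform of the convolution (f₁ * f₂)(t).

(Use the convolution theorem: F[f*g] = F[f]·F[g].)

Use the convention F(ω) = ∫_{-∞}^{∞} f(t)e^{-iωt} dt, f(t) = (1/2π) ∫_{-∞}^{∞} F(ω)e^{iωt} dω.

F[f₁*f₂](ω) = \begin{cases} \frac{\sqrt{33} \pi^{\frac{3}{2}} e^{- \frac{3 \omega^{2}}{44}}}{11} & \text{for}\: \omega > - \frac{7}{4} \wedge \omega < \frac{7}{4} \\0 & \text{otherwise} \end{cases}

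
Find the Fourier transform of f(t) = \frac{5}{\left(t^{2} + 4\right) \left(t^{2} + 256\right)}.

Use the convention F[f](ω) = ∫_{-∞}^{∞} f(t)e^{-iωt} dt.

F(ω) = \frac{5 \pi \left(8 e^{14 \left|{\omega}\right|} - 1\right) e^{- 16 \left|{\omega}\right|}}{4032}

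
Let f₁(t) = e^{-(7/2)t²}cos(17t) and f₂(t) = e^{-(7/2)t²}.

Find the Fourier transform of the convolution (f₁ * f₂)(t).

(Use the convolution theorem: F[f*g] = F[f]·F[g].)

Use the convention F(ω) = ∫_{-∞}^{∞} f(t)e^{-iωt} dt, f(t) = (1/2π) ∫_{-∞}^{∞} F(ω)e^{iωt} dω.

F[f₁*f₂](ω) = \frac{\pi \left(e^{\frac{34 \omega}{7}} + 1\right) e^{- \frac{\omega^{2}}{7} - \frac{17 \omega}{7} - \frac{289}{14}}}{7}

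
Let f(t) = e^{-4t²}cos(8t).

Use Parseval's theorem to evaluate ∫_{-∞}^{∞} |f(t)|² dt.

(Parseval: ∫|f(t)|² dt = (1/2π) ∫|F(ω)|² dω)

∫|f(t)|² dt = \frac{\sqrt{2} \sqrt{\pi} \left(1 + e^{8}\right)}{8 e^{8}}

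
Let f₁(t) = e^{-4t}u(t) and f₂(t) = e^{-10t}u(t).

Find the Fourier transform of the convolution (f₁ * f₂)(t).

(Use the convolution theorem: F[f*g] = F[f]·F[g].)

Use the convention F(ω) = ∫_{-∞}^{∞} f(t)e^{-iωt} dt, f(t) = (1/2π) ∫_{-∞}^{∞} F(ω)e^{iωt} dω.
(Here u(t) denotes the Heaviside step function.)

F[f₁*f₂](ω) = \frac{1}{\left(i \omega + 4\right) \left(i \omega + 10\right)}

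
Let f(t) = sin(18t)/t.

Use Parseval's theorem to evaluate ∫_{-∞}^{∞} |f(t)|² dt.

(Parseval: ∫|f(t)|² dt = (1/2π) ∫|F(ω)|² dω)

∫|f(t)|² dt = 18 \pi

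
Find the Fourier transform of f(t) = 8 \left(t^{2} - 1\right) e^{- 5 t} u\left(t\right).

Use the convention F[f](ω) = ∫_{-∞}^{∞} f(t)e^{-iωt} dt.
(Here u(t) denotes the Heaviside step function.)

F(ω) = \frac{8 \left(2 i \omega - \left(i \omega + 5\right)^{3} + 10\right)}{\left(i \omega + 5\right)^{4}}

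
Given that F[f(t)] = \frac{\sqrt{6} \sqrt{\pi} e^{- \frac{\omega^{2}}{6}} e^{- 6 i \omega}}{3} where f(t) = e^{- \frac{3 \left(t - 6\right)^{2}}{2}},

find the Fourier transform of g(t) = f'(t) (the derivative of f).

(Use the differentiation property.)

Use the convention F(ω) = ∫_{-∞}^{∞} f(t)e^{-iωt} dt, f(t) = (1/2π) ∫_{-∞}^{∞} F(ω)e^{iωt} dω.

F[g](ω) = \frac{\sqrt{6} i \sqrt{\pi} \omega e^{- \frac{\omega \left(\omega + 36 i\right)}{6}}}{3}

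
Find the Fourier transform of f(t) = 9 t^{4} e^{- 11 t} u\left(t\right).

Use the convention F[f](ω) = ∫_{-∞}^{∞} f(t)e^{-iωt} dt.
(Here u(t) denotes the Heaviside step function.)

F(ω) = \frac{216}{\left(i \omega + 11\right)^{5}}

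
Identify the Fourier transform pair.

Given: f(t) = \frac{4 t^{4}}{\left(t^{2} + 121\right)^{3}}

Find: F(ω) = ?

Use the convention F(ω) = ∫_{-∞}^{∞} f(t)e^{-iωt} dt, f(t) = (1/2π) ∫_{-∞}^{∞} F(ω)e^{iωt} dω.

F(ω) = \frac{\pi \left(121 \omega^{2} - 55 \left|{\omega}\right| + 3\right) e^{- 11 \left|{\omega}\right|}}{22}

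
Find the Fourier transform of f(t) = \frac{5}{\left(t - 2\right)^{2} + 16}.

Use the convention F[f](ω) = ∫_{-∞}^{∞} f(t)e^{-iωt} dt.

F(ω) = \frac{5 \pi e^{- 2 i \omega - 4 \left|{\omega}\right|}}{4}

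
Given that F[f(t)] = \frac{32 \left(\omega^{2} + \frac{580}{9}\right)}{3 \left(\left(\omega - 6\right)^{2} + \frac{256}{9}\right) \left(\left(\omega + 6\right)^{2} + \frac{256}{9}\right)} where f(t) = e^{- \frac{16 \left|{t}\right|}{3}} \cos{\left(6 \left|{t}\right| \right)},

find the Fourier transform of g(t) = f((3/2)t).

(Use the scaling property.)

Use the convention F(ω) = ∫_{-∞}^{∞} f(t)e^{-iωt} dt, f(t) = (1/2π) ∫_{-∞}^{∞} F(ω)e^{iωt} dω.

F[g](ω) = \frac{16 \left(\omega^{2} + 145\right)}{\omega^{4} - 34 \omega^{2} + 21025}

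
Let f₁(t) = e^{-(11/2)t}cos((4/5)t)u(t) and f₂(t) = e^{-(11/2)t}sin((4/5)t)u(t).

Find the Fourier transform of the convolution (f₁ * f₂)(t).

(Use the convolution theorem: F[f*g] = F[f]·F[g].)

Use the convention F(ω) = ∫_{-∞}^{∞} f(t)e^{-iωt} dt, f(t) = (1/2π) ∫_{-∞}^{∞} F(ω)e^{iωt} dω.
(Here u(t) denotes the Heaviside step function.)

F[f₁*f₂](ω) = \frac{4000 \left(2 i \omega + 11\right)}{\left(25 \left(2 i \omega + 11\right)^{2} + 64\right)^{2}}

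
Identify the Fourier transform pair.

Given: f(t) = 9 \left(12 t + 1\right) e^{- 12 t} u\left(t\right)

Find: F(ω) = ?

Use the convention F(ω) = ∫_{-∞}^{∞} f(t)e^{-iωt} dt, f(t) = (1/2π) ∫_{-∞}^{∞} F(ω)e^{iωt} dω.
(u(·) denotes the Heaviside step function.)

F(ω) = \frac{9 \left(- i \omega - 24\right)}{\omega^{2} - 24 i \omega - 144}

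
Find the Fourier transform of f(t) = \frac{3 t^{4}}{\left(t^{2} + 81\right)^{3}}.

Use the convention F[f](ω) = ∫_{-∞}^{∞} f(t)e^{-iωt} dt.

F(ω) = \frac{\pi \left(27 \omega^{2} - 15 \left|{\omega}\right| + 1\right) e^{- 9 \left|{\omega}\right|}}{8}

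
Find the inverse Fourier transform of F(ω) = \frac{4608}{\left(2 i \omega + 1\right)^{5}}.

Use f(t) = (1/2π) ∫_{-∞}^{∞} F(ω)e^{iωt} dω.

f(t) = 6 t^{4} e^{- \frac{t}{2}} u\left(t\right)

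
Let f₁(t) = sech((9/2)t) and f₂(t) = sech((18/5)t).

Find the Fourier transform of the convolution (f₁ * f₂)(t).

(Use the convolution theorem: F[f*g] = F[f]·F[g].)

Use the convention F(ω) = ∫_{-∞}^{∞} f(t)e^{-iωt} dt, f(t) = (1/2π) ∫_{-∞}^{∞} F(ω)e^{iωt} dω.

F[f₁*f₂](ω) = \frac{10 \pi^{2}}{81 \left(\cosh{\left(\frac{\pi \omega}{36} \right)} + \cosh{\left(\frac{\pi \omega}{4} \right)}\right)}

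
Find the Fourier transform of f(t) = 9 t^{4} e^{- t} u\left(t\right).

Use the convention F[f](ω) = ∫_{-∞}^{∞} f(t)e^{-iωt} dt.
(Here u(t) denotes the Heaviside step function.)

F(ω) = \frac{216}{\left(i \omega + 1\right)^{5}}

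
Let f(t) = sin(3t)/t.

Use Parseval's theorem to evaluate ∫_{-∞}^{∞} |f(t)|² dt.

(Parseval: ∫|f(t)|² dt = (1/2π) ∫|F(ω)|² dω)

∫|f(t)|² dt = 3 \pi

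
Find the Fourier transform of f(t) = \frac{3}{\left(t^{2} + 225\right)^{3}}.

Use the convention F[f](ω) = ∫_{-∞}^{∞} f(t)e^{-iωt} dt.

F(ω) = \frac{\pi \left(75 \omega^{2} + 15 \left|{\omega}\right| + 1\right) e^{- 15 \left|{\omega}\right|}}{675000}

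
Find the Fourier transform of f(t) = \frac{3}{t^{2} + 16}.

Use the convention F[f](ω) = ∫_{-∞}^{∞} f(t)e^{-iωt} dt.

F(ω) = \frac{3 \pi e^{- 4 \left|{\omega}\right|}}{4}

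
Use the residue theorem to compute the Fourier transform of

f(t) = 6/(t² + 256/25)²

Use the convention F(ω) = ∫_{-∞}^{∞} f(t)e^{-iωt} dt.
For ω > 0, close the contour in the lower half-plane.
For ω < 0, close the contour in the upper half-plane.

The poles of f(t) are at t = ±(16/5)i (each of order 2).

Let g(z) = f(z)e^{-iωz}; for large |z| the factor e^{-iωz} decays in the lower half-plane when ω > 0 and in the upper half-plane when ω < 0.

Case ω > 0 (lower half-plane, clockwise contour ⇒ F(ω) = -2πi·ΣRes):
  Res_{z = - \frac{16 i}{5}} g(z) = \frac{75 i \left(16 \omega + 5\right) e^{- \frac{16 \omega}{5}}}{8192} (pole of order 2)
  F(ω) = -2πi·ΣRes = \frac{75 \pi \left(16 \omega + 5\right) e^{- \frac{16 \omega}{5}}}{4096}

Case ω < 0 (upper half-plane, counterclockwise contour ⇒ F(ω) = +2πi·ΣRes):
  Res_{z = \frac{16 i}{5}} g(z) = \frac{75 i \left(16 \omega - 5\right) e^{\frac{16 \omega}{5}}}{8192} (pole of order 2)
  F(ω) = 2πi·ΣRes = \frac{75 \pi \left(5 - 16 \omega\right) e^{\frac{16 \omega}{5}}}{4096}

Both cases combine into a single formula in |ω|:

F(ω) = \frac{75 \pi \left(16 \left|{\omega}\right| + 5\right) e^{- \frac{16 \left|{\omega}\right|}{5}}}{4096}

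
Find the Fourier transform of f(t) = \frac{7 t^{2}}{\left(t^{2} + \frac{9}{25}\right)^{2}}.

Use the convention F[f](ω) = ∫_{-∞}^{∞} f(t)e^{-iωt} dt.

F(ω) = \frac{7 \pi \left(5 - 3 \left|{\omega}\right|\right) e^{- \frac{3 \left|{\omega}\right|}{5}}}{6}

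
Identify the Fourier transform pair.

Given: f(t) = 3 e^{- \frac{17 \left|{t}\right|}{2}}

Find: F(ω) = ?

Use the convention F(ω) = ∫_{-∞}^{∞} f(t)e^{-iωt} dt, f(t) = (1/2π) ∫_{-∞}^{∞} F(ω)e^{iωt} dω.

F(ω) = \frac{204}{4 \omega^{2} + 289}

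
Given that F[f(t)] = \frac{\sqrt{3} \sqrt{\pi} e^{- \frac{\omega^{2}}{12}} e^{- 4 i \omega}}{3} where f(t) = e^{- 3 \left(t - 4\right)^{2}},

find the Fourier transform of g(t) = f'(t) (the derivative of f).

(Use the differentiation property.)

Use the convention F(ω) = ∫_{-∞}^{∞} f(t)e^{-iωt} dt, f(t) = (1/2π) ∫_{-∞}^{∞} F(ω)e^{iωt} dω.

F[g](ω) = \frac{\sqrt{3} i \sqrt{\pi} \omega e^{- \frac{\omega \left(\omega + 48 i\right)}{12}}}{3}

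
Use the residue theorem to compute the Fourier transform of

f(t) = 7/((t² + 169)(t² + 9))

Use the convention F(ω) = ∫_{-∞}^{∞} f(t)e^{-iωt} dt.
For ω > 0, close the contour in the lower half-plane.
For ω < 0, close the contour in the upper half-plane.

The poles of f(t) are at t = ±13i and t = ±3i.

Let g(z) = f(z)e^{-iωz}; for large |z| the factor e^{-iωz} decays in the lower half-plane when ω > 0 and in the upper half-plane when ω < 0.

Case ω > 0 (lower half-plane, clockwise contour ⇒ F(ω) = -2πi·ΣRes):
  Res_{z = - 13 i} g(z) = - \frac{7 i e^{- 13 \omega}}{4160}
  Res_{z = - 3 i} g(z) = \frac{7 i e^{- 3 \omega}}{960}
  F(ω) = -2πi·ΣRes = \frac{7 \pi \left(13 e^{10 \omega} - 3\right) e^{- 13 \omega}}{6240}

Case ω < 0 (upper half-plane, counterclockwise contour ⇒ F(ω) = +2πi·ΣRes):
  Res_{z = 13 i} g(z) = \frac{7 i e^{13 \omega}}{4160}
  Res_{z = 3 i} g(z) = - \frac{7 i e^{3 \omega}}{960}
  F(ω) = 2πi·ΣRes = \frac{7 \pi \left(13 - 3 e^{10 \omega}\right) e^{3 \omega}}{6240}

Both cases combine into a single formula in |ω|:

F(ω) = \frac{7 \pi \left(13 e^{10 \left|{\omega}\right|} - 3\right) e^{- 13 \left|{\omega}\right|}}{6240}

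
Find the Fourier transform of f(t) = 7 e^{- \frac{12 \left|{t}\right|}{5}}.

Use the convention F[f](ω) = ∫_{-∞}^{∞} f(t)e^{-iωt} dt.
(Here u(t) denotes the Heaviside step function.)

F(ω) = \frac{840}{25 \omega^{2} + 144}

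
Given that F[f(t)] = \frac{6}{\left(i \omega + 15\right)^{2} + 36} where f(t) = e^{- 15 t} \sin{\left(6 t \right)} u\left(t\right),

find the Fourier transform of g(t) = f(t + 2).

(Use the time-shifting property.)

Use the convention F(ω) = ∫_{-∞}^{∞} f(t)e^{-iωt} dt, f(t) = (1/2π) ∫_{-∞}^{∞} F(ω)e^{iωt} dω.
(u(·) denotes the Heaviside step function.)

F[g](ω) = \frac{6 e^{2 i \omega}}{\left(i \omega + 15\right)^{2} + 36}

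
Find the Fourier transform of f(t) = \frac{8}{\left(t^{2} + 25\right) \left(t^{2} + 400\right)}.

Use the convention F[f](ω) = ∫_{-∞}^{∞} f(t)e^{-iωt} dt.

F(ω) = \frac{2 \pi \left(4 e^{15 \left|{\omega}\right|} - 1\right) e^{- 20 \left|{\omega}\right|}}{1875}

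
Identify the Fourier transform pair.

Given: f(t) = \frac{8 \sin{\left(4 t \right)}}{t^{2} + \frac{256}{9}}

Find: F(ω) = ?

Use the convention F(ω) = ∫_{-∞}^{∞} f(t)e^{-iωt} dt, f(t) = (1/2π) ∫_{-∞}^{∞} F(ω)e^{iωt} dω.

F(ω) = \frac{3 i \pi e^{- \frac{16 \left|{\omega + 4}\right|}{3}}}{4} - \frac{3 i \pi e^{- \frac{16 \left|{\omega - 4}\right|}{3}}}{4}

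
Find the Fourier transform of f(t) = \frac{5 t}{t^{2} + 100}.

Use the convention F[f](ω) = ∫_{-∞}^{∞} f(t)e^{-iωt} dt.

F(ω) = - 5 i \pi e^{- 10 \left|{\omega}\right|} \operatorname{sign}{\left(\omega \right)}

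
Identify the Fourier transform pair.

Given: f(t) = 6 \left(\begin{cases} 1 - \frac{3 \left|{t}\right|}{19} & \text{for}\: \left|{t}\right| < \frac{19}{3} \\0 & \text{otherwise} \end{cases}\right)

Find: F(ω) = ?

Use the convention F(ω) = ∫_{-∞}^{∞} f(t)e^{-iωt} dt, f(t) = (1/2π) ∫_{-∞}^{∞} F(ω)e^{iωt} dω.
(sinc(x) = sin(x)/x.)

F(ω) = 38 \operatorname{sinc}^{2}{\left(\frac{19 \omega}{6} \right)}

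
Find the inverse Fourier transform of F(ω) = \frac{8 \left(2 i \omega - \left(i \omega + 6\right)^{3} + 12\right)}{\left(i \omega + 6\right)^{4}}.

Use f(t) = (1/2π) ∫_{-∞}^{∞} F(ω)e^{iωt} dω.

f(t) = 8 \left(t^{2} - 1\right) e^{- 6 t} u\left(t\right)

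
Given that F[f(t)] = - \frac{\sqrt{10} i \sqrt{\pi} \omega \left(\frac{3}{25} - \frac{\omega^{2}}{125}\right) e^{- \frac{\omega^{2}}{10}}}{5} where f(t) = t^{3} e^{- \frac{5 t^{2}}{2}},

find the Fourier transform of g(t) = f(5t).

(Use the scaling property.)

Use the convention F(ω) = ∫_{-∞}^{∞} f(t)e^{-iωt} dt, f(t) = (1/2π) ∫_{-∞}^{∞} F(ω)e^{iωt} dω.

F[g](ω) = \frac{\sqrt{10} i \sqrt{\pi} \omega \left(\omega^{2} - 375\right) e^{- \frac{\omega^{2}}{250}}}{390625}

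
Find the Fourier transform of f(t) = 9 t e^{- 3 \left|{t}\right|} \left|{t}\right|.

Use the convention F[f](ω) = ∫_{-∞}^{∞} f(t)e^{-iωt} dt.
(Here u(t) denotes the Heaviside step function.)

F(ω) = \frac{36 i \omega \left(\omega^{2} - 27\right)}{\left(\omega^{2} + 9\right)^{3}}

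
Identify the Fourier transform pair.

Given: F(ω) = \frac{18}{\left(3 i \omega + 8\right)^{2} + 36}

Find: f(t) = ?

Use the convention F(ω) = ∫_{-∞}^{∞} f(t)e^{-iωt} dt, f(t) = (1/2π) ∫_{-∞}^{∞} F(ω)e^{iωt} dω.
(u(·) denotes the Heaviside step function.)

f(t) = e^{- \frac{8 t}{3}} \sin{\left(2 t \right)} u\left(t\right)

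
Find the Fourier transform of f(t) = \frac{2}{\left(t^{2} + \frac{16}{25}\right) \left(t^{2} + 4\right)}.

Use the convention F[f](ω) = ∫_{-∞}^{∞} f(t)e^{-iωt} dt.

F(ω) = - \frac{25 \pi e^{- 2 \left|{\omega}\right|}}{84} + \frac{125 \pi e^{- \frac{4 \left|{\omega}\right|}{5}}}{168}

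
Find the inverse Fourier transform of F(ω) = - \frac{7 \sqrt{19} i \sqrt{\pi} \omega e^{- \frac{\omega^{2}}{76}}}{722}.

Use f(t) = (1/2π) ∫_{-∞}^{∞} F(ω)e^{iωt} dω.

f(t) = 7 t e^{- 19 t^{2}}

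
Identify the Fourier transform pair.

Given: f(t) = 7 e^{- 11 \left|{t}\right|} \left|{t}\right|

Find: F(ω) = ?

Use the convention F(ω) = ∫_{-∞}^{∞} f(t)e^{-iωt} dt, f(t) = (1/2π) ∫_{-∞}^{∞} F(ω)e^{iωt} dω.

F(ω) = \frac{14 \left(121 - \omega^{2}\right)}{\left(\omega^{2} + 121\right)^{2}}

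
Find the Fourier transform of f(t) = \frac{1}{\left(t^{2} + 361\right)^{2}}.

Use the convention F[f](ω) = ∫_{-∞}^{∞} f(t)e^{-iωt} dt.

F(ω) = \frac{\pi \left(19 \left|{\omega}\right| + 1\right) e^{- 19 \left|{\omega}\right|}}{13718}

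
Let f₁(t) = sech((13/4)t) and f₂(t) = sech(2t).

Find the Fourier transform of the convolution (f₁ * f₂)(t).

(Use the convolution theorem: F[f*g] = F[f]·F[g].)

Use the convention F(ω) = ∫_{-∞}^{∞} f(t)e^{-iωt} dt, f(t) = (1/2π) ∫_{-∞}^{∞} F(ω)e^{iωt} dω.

F[f₁*f₂](ω) = \frac{2 \pi^{2}}{13 \cosh{\left(\frac{2 \pi \omega}{13} \right)} \cosh{\left(\frac{\pi \omega}{4} \right)}}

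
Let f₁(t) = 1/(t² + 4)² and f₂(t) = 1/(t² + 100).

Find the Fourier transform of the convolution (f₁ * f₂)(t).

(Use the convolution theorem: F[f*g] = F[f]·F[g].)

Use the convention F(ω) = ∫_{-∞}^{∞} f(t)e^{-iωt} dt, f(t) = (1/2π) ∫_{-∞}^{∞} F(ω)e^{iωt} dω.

F[f₁*f₂](ω) = \frac{\pi^{2} \left(2 \left|{\omega}\right| + 1\right) e^{- 12 \left|{\omega}\right|}}{160}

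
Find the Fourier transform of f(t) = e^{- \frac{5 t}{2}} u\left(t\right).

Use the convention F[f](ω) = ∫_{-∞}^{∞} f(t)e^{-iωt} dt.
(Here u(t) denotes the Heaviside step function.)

F(ω) = \frac{2}{2 i \omega + 5}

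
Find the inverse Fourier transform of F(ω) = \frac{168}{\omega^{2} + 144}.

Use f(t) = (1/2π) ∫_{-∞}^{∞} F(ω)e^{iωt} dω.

f(t) = 7 e^{- 12 \left|{t}\right|}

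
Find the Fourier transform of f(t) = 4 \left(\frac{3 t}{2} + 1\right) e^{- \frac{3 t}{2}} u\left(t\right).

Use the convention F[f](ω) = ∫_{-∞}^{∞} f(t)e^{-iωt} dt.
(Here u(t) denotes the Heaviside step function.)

F(ω) = \frac{16 \left(- i \omega - 3\right)}{4 \omega^{2} - 12 i \omega - 9}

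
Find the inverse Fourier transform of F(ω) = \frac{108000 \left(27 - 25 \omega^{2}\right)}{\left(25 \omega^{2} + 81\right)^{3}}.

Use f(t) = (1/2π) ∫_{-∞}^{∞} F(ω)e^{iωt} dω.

f(t) = 8 t^{2} e^{- \frac{9 \left|{t}\right|}{5}}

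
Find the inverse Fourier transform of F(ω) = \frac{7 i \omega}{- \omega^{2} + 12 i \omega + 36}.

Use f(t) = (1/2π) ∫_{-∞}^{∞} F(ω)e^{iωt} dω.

f(t) = 7 \left(1 - 6 t\right) e^{- 6 t} u\left(t\right)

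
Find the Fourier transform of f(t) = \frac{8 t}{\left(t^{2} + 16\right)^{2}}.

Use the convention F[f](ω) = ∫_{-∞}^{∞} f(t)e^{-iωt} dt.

F(ω) = - i \pi \omega e^{- 4 \left|{\omega}\right|}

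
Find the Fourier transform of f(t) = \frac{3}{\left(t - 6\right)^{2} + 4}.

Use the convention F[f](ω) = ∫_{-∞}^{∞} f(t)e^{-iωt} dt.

F(ω) = \frac{3 \pi e^{- 6 i \omega - 2 \left|{\omega}\right|}}{2}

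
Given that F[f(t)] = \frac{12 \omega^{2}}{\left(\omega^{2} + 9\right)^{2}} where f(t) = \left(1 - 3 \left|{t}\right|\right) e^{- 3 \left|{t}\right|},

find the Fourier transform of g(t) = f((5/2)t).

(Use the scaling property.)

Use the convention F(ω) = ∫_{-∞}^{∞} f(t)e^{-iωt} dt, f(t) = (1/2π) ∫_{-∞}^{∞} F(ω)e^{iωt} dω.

F[g](ω) = \frac{480 \omega^{2}}{\left(4 \omega^{2} + 225\right)^{2}}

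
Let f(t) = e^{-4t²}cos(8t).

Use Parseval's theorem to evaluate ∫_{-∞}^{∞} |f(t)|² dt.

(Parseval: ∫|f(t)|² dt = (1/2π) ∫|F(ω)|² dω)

∫|f(t)|² dt = \frac{\sqrt{2} \sqrt{\pi} \left(1 + e^{8}\right)}{8 e^{8}}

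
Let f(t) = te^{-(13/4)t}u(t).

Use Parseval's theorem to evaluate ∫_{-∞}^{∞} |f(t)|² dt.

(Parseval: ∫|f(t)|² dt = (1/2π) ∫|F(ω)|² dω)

∫|f(t)|² dt = \frac{16}{2197}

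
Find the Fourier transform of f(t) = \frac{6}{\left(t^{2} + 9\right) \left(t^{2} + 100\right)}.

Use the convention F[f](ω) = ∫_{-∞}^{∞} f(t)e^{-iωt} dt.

F(ω) = \frac{\pi \left(10 e^{7 \left|{\omega}\right|} - 3\right) e^{- 10 \left|{\omega}\right|}}{455}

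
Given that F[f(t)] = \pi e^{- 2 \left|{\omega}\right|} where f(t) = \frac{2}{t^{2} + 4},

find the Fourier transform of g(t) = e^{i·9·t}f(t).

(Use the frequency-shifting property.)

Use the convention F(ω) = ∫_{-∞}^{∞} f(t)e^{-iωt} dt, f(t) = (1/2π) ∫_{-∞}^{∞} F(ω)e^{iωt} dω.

F[g](ω) = \pi e^{- 2 \left|{\omega - 9}\right|}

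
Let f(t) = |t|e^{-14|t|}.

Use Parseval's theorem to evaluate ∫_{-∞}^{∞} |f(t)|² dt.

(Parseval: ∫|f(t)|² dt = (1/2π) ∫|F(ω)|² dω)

∫|f(t)|² dt = \frac{1}{5488}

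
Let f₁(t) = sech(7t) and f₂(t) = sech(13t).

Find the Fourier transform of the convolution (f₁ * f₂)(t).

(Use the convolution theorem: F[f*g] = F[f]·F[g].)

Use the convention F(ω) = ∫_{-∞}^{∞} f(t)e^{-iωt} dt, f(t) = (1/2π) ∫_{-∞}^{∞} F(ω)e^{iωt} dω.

F[f₁*f₂](ω) = \frac{\pi^{2}}{91 \cosh{\left(\frac{\pi \omega}{26} \right)} \cosh{\left(\frac{\pi \omega}{14} \right)}}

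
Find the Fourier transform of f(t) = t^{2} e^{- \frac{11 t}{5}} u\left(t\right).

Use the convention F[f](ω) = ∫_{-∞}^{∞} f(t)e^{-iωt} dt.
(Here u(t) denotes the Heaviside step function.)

F(ω) = \frac{250}{\left(5 i \omega + 11\right)^{3}}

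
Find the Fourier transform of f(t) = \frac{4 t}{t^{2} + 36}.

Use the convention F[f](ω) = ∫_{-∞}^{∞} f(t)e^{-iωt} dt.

F(ω) = - 4 i \pi e^{- 6 \left|{\omega}\right|} \operatorname{sign}{\left(\omega \right)}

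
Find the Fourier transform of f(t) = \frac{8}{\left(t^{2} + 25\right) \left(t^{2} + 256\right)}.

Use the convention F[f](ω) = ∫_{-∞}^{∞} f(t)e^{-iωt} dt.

F(ω) = \frac{\pi \left(16 e^{11 \left|{\omega}\right|} - 5\right) e^{- 16 \left|{\omega}\right|}}{2310}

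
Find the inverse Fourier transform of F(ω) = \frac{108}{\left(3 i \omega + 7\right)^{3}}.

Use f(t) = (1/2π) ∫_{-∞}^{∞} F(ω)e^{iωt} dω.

f(t) = 2 t^{2} e^{- \frac{7 t}{3}} u\left(t\right)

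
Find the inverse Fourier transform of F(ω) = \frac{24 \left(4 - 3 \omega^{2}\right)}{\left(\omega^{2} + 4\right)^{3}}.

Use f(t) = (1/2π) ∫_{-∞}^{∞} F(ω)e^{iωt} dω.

f(t) = 3 t^{2} e^{- 2 \left|{t}\right|}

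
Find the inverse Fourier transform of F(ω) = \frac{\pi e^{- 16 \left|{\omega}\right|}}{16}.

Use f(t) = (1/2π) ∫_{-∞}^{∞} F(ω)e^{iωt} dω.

f(t) = \frac{1}{t^{2} + 256}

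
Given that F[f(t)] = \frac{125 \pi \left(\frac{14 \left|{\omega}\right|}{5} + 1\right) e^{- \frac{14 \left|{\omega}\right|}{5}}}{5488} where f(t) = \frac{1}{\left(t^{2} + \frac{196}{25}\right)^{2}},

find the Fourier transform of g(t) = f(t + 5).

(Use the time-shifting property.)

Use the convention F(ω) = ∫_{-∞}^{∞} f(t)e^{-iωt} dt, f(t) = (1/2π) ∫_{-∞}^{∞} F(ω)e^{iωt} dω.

F[g](ω) = \frac{25 \pi \left(14 \left|{\omega}\right| + 5\right) e^{5 i \omega - \frac{14 \left|{\omega}\right|}{5}}}{5488}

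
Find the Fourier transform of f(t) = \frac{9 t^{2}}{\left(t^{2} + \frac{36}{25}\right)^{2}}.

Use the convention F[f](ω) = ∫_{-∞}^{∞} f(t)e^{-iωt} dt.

F(ω) = \frac{3 \pi \left(5 - 6 \left|{\omega}\right|\right) e^{- \frac{6 \left|{\omega}\right|}{5}}}{4}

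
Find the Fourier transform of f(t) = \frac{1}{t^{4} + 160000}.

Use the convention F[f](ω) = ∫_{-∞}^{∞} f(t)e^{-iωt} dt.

F(ω) = \frac{\pi e^{- 10 \sqrt{2} \left|{\omega}\right|} \sin{\left(10 \sqrt{2} \left|{\omega}\right| + \frac{\pi}{4} \right)}}{8000}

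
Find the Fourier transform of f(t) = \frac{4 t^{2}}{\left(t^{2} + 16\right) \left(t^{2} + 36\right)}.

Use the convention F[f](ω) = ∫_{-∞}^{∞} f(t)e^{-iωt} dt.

F(ω) = \frac{2 \pi \left(3 - 2 e^{2 \left|{\omega}\right|}\right) e^{- 6 \left|{\omega}\right|}}{5}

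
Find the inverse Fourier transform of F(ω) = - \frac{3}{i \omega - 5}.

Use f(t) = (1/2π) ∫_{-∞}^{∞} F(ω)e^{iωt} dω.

f(t) = 3 e^{5 t} u\left(- t\right)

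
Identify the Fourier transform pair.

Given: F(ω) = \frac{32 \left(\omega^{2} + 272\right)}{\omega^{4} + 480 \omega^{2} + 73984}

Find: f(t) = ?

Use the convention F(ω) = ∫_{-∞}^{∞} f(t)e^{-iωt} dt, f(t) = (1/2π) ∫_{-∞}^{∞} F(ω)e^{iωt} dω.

f(t) = e^{- 16 \left|{t}\right|} \cos{\left(4 t \right)}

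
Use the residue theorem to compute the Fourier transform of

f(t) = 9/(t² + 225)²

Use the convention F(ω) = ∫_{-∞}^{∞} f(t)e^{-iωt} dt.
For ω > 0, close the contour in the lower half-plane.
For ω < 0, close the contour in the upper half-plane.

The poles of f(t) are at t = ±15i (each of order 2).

Let g(z) = f(z)e^{-iωz}; for large |z| the factor e^{-iωz} decays in the lower half-plane when ω > 0 and in the upper half-plane when ω < 0.

Case ω > 0 (lower half-plane, clockwise contour ⇒ F(ω) = -2πi·ΣRes):
  Res_{z = - 15 i} g(z) = \frac{i \left(15 \omega + 1\right) e^{- 15 \omega}}{1500} (pole of order 2)
  F(ω) = -2πi·ΣRes = \frac{\pi \left(15 \omega + 1\right) e^{- 15 \omega}}{750}

Case ω < 0 (upper half-plane, counterclockwise contour ⇒ F(ω) = +2πi·ΣRes):
  Res_{z = 15 i} g(z) = \frac{i \left(15 \omega - 1\right) e^{15 \omega}}{1500} (pole of order 2)
  F(ω) = 2πi·ΣRes = \frac{\pi \left(1 - 15 \omega\right) e^{15 \omega}}{750}

Both cases combine into a single formula in |ω|:

F(ω) = \frac{\pi \left(15 \left|{\omega}\right| + 1\right) e^{- 15 \left|{\omega}\right|}}{750}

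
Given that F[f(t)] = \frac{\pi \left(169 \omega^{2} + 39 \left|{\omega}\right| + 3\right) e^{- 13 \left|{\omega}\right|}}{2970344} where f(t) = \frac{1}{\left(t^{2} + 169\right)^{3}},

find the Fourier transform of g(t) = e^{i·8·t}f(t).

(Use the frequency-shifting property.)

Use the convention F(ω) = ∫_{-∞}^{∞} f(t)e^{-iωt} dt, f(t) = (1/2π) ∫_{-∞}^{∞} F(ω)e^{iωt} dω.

F[g](ω) = \frac{\pi \left(169 \left(\omega - 8\right)^{2} + 39 \left|{\omega - 8}\right| + 3\right) e^{- 13 \left|{\omega - 8}\right|}}{2970344}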